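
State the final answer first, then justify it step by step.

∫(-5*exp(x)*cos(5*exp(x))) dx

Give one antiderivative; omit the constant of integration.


The answer is -sin(5*exp(x)).
Step 1. Substitute u = exp(x), turning ∫(-5*exp(x)*cos(5*exp(x))) dx into ∫(-5*cos(5*u)) du: now ∫(-5*cos(5*u)) du.
Step 2. Evaluate the standard form: now -sin(5*u).
Step 3. Substitute back u = exp(x): now -sin(5*exp(x)).
Answer: -sin(5*exp(x)).


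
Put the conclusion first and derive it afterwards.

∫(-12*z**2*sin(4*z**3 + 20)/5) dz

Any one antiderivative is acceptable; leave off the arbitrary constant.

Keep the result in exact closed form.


The answer is cos(4*z**3 + 20)/5.
Step 1. Substitute u = z**3 + 5, turning ∫(-12*z**2*sin(4*z**3 + 20)/5) dz into ∫(-4*sin(4*u)/5) du: now ∫(-4*sin(4*u)/5) du.
Step 2. Evaluate the standard form: now cos(4*u)/5.
Step 3. Substitute back u = z**3 + 5: now cos(4*z**3 + 20)/5.
Answer: cos(4*z**3 + 20)/5.


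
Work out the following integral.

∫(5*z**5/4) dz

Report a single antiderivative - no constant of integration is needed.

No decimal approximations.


Answer: 5*z**6/24.


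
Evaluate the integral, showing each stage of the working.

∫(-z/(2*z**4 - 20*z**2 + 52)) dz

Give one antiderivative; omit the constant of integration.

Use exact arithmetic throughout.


Step 1. Substitute u = z**2 - 5, turning ∫(-z/(2*z**4 - 20*z**2 + 52)) dz into ∫(-1/(4*(u**2 + 1))) du: now ∫(-1/(4*(u**2 + 1))) du.
Step 2. Evaluate the standard form: now -atan(u)/4.
Step 3. Substitute back u = z**2 - 5: now -atan(z**2 - 5)/4.
Answer: -atan(z**2 - 5)/4.


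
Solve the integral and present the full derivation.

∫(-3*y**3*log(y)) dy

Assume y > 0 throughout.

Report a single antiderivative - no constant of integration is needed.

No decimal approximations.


Step 1. Integrate ∫(-3*y**3*log(y)) dy by parts with u = log(y), dv = (-3*y**3) dy, so v = -3*y**4/4 [assuming y > 0]: now -3*y**4*log(y)/4 + ∫(3*y**3/4) dy.
Step 2. Evaluate the standard form: now -3*y**4*log(y)/4 + 3*y**4/16.
Answer: -3*y**4*log(y)/4 + 3*y**4/16.


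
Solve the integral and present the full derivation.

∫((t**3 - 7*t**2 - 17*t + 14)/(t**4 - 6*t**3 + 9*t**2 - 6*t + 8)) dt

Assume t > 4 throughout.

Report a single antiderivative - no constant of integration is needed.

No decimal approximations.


Step 1. Decompose ∫((t**3 - 7*t**2 - 17*t + 14)/(t**4 - 6*t**3 + 9*t**2 - 6*t + 8)) dt by partial fractions, (t**3 - 7*t**2 - 17*t + 14)/(t**4 - 6*t**3 + 9*t**2 - 6*t + 8) = 3/(t**2 + 1) + 4/(t - 2) - 3/(t - 4): now ∫(-3/(t - 4)) dt + ∫(4/(t - 2)) dt + ∫(3/(t**2 + 1)) dt.
Step 2. Evaluate the standard form [assuming t > 2]: now 4*log(t - 2) + ∫(-3/(t - 4)) dt + ∫(3/(t**2 + 1)) dt.
Step 3. Evaluate the standard form [assuming t > 4]: now -3*log(t - 4) + 4*log(t - 2) + ∫(3/(t**2 + 1)) dt.
Step 4. Evaluate the standard form: now -3*log(t - 4) + 4*log(t - 2) + 3*atan(t).
Answer: -3*log(t - 4) + 4*log(t - 2) + 3*atan(t).


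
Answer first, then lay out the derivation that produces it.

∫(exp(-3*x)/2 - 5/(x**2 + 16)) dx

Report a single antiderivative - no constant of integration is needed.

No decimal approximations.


The answer is -5*atan(x/4)/4 - exp(-3*x)/6.
Step 1. Rewrite: now ∫(-5/(x**2 + 16)) dx + ∫(exp(-3*x)/2) dx.
Step 2. Evaluate the standard form: now ∫(-5/(x**2 + 16)) dx - exp(-3*x)/6.
Step 3. Evaluate the standard form: now -5*atan(x/4)/4 - exp(-3*x)/6.
Answer: -5*atan(x/4)/4 - exp(-3*x)/6.


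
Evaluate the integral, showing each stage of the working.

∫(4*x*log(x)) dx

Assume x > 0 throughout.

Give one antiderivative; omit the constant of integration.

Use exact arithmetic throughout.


Step 1. Integrate ∫(4*x*log(x)) dx by parts with u = log(x), dv = (4*x) dx, so v = 2*x**2 [assuming x > 0]: now 2*x**2*log(x) + ∫(-2*x) dx.
Step 2. Evaluate the standard form: now 2*x**2*log(x) - x**2.
Answer: 2*x**2*log(x) - x**2.


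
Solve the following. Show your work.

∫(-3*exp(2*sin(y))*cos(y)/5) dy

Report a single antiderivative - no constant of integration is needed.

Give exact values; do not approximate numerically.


Step 1. Substitute u = sin(y), turning ∫(-3*exp(2*sin(y))*cos(y)/5) dy into ∫(-3*exp(2*u)/5) du: now ∫(-3*exp(2*u)/5) du.
Step 2. Evaluate the standard form: now -3*exp(2*u)/10.
Step 3. Substitute back u = sin(y): now -3*exp(2*sin(y))/10.
Answer: -3*exp(2*sin(y))/10.


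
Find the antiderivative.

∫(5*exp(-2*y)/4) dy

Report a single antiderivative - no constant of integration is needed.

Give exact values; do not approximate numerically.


Answer: -5*exp(-2*y)/8.


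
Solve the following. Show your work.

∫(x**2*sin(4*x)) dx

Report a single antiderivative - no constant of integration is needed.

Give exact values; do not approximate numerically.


Step 1. Integrate ∫(x**2*sin(4*x)) dx by parts with u = x**2, dv = (sin(4*x)) dx, so v = -cos(4*x)/4: now -x**2*cos(4*x)/4 + ∫(x*cos(4*x)/2) dx.
Step 2. Integrate ∫(x*cos(4*x)/2) dx by parts with u = x, dv = (cos(4*x)/2) dx, so v = sin(4*x)/8: now -x**2*cos(4*x)/4 + x*sin(4*x)/8 + ∫(-sin(4*x)/8) dx.
Step 3. Evaluate the standard form: now -x**2*cos(4*x)/4 + x*sin(4*x)/8 + cos(4*x)/32.
Answer: -x**2*cos(4*x)/4 + x*sin(4*x)/8 + cos(4*x)/32.


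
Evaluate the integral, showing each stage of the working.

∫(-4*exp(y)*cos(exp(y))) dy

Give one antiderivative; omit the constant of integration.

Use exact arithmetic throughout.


Step 1. Substitute u = exp(y), turning ∫(-4*exp(y)*cos(exp(y))) dy into ∫(-4*cos(u)) du: now ∫(-4*cos(u)) du.
Step 2. Evaluate the standard form: now -4*sin(u).
Step 3. Substitute back u = exp(y): now -4*sin(exp(y)).
Answer: -4*sin(exp(y)).


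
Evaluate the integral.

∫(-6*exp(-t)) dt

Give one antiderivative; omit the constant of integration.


Answer: 6*exp(-t).


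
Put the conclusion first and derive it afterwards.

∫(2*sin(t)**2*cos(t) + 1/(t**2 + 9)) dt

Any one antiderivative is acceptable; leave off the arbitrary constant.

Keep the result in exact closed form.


The answer is 2*sin(t)**3/3 + atan(t/3)/3.
Step 1. Rewrite: now ∫(2*sin(t)**2*cos(t)) dt + ∫(1/(t**2 + 9)) dt.
Step 2. Evaluate the standard form: now atan(t/3)/3 + ∫(2*sin(t)**2*cos(t)) dt.
Step 3. Substitute u = sin(t), turning ∫(2*sin(t)**2*cos(t)) dt into ∫(2*u**2) du: now atan(t/3)/3 + ∫(2*u**2) du.
Step 4. Evaluate the standard form: now 2*u**3/3 + atan(t/3)/3.
Step 5. Substitute back u = sin(t): now 2*sin(t)**3/3 + atan(t/3)/3.
Answer: 2*sin(t)**3/3 + atan(t/3)/3.


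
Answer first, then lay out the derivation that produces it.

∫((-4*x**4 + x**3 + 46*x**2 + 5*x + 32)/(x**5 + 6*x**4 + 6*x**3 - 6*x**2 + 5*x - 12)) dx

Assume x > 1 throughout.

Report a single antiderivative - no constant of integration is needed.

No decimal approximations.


The answer is 2*log(x - 1) - 2*log(x + 3) - 4*log(x + 4) + atan(x).
Step 1. Decompose ∫((-4*x**4 + x**3 + 46*x**2 + 5*x + 32)/(x**5 + 6*x**4 + 6*x**3 - 6*x**2 + 5*x - 12)) dx by partial fractions, (-4*x**4 + x**3 + 46*x**2 + 5*x + 32)/(x**5 + 6*x**4 + 6*x**3 - 6*x**2 + 5*x - 12) = 1/(x**2 + 1) - 4/(x + 4) - 2/(x + 3) + 2/(x - 1): now ∫(2/(x - 1)) dx + ∫(-2/(x + 3)) dx + ∫(-4/(x + 4)) dx + ∫(1/(x**2 + 1)) dx.
Step 2. Evaluate the standard form [assuming x > -4]: now -4*log(x + 4) + ∫(2/(x - 1)) dx + ∫(-2/(x + 3)) dx + ∫(1/(x**2 + 1)) dx.
Step 3. Evaluate the standard form [assuming x > -3]: now -2*log(x + 3) - 4*log(x + 4) + ∫(2/(x - 1)) dx + ∫(1/(x**2 + 1)) dx.
Step 4. Evaluate the standard form [assuming x > 1]: now 2*log(x - 1) - 2*log(x + 3) - 4*log(x + 4) + ∫(1/(x**2 + 1)) dx.
Step 5. Evaluate the standard form: now 2*log(x - 1) - 2*log(x + 3) - 4*log(x + 4) + atan(x).
Answer: 2*log(x - 1) - 2*log(x + 3) - 4*log(x + 4) + atan(x).


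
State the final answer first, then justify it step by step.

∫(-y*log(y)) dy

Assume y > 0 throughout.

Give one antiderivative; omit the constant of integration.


The answer is -y**2*log(y)/2 + y**2/4.
Step 1. Integrate ∫(-y*log(y)) dy by parts with u = log(y), dv = (-y) dy, so v = -y**2/2 [assuming y > 0]: now -y**2*log(y)/2 + ∫(y/2) dy.
Step 2. Evaluate the standard form: now -y**2*log(y)/2 + y**2/4.
Answer: -y**2*log(y)/2 + y**2/4.


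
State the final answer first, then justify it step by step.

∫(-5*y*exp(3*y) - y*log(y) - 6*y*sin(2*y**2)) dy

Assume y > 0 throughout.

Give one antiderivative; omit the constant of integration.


The answer is -y**2*log(y)/2 + y**2/4 - 5*y*exp(3*y)/3 + 5*exp(3*y)/9 + 3*cos(2*y**2)/2.
Step 1. Rewrite: now ∫(-5*y*exp(3*y)) dy + ∫(-y*log(y)) dy + ∫(-6*y*sin(2*y**2)) dy.
Step 2. Substitute u = y**2, turning ∫(-6*y*sin(2*y**2)) dy into ∫(-3*sin(2*u)) du: now ∫(-5*y*exp(3*y)) dy + ∫(-y*log(y)) dy + ∫(-3*sin(2*u)) du.
Step 3. Evaluate the standard form: now 3*cos(2*u)/2 + ∫(-5*y*exp(3*y)) dy + ∫(-y*log(y)) dy.
Step 4. Substitute back u = y**2: now 3*cos(2*y**2)/2 + ∫(-5*y*exp(3*y)) dy + ∫(-y*log(y)) dy.
Step 5. Integrate ∫(-y*log(y)) dy by parts with u = log(y), dv = (-y) dy, so v = -y**2/2 [assuming y > 0]: now -y**2*log(y)/2 + 3*cos(2*y**2)/2 + ∫(y/2) dy + ∫(-5*y*exp(3*y)) dy.
Step 6. Evaluate the standard form: now -y**2*log(y)/2 + y**2/4 + 3*cos(2*y**2)/2 + ∫(-5*y*exp(3*y)) dy.
Step 7. Integrate ∫(-5*y*exp(3*y)) dy by parts with u = y, dv = (-5*exp(3*y)) dy, so v = -5*exp(3*y)/3: now -y**2*log(y)/2 + y**2/4 - 5*y*exp(3*y)/3 + 3*cos(2*y**2)/2 + ∫(5*exp(3*y)/3) dy.
Step 8. Evaluate the standard form: now -y**2*log(y)/2 + y**2/4 - 5*y*exp(3*y)/3 + 5*exp(3*y)/9 + 3*cos(2*y**2)/2.
Answer: -y**2*log(y)/2 + y**2/4 - 5*y*exp(3*y)/3 + 5*exp(3*y)/9 + 3*cos(2*y**2)/2.


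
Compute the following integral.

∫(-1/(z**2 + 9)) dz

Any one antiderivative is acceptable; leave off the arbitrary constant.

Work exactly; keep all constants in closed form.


Answer: -atan(z/3)/3.


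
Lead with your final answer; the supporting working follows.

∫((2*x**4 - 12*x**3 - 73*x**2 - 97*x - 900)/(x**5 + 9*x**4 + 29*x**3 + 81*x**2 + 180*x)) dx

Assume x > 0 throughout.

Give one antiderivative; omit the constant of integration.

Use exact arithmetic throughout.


The answer is -5*log(x) + 4*log(x + 4) + 3*log(x + 5) + atan(x/3)/3.
Step 1. Decompose ∫((2*x**4 - 12*x**3 - 73*x**2 - 97*x - 900)/(x**5 + 9*x**4 + 29*x**3 + 81*x**2 + 180*x)) dx by partial fractions, (2*x**4 - 12*x**3 - 73*x**2 - 97*x - 900)/(x**5 + 9*x**4 + 29*x**3 + 81*x**2 + 180*x) = 1/(x**2 + 9) + 3/(x + 5) + 4/(x + 4) - 5/x: now ∫(-5/x) dx + ∫(4/(x + 4)) dx + ∫(3/(x + 5)) dx + ∫(1/(x**2 + 9)) dx.
Step 2. Evaluate the standard form [assuming x > 0]: now -5*log(x) + ∫(4/(x + 4)) dx + ∫(3/(x + 5)) dx + ∫(1/(x**2 + 9)) dx.
Step 3. Evaluate the standard form [assuming x > -4]: now -5*log(x) + 4*log(x + 4) + ∫(3/(x + 5)) dx + ∫(1/(x**2 + 9)) dx.
Step 4. Evaluate the standard form [assuming x > -5]: now -5*log(x) + 4*log(x + 4) + 3*log(x + 5) + ∫(1/(x**2 + 9)) dx.
Step 5. Evaluate the standard form: now -5*log(x) + 4*log(x + 4) + 3*log(x + 5) + atan(x/3)/3.
Answer: -5*log(x) + 4*log(x + 4) + 3*log(x + 5) + atan(x/3)/3.


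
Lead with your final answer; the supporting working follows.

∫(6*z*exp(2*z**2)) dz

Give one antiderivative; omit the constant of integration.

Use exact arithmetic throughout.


The answer is 3*exp(2*z**2)/2.
Step 1. Substitute u = z**2, turning ∫(6*z*exp(2*z**2)) dz into ∫(3*exp(2*u)) du: now ∫(3*exp(2*u)) du.
Step 2. Evaluate the standard form: now 3*exp(2*u)/2.
Step 3. Substitute back u = z**2: now 3*exp(2*z**2)/2.
Answer: 3*exp(2*z**2)/2.


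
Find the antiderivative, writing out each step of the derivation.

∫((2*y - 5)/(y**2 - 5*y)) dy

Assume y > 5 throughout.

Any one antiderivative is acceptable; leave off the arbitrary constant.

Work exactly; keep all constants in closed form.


Step 1. Decompose ∫((2*y - 5)/(y**2 - 5*y)) dy by partial fractions, (2*y - 5)/(y**2 - 5*y) = 1/(y - 5) + 1/y: now ∫(1/y) dy + ∫(1/(y - 5)) dy.
Step 2. Evaluate the standard form [assuming y > 0]: now log(y) + ∫(1/(y - 5)) dy.
Step 3. Evaluate the standard form [assuming y > 5]: now log(y) + log(y - 5).
Answer: log(y) + log(y - 5).


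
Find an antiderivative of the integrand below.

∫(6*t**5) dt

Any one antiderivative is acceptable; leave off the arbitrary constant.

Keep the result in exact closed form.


Answer: t**6.


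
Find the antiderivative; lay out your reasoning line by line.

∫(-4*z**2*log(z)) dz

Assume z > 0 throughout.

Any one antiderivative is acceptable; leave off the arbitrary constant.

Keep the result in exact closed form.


Step 1. Integrate ∫(-4*z**2*log(z)) dz by parts with u = log(z), dv = (-4*z**2) dz, so v = -4*z**3/3 [assuming z > 0]: now -4*z**3*log(z)/3 + ∫(4*z**2/3) dz.
Step 2. Evaluate the standard form: now -4*z**3*log(z)/3 + 4*z**3/9.
Answer: -4*z**3*log(z)/3 + 4*z**3/9.


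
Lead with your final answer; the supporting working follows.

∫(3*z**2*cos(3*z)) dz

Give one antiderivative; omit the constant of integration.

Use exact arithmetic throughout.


The answer is z**2*sin(3*z) + 2*z*cos(3*z)/3 - 2*sin(3*z)/9.
Step 1. Integrate ∫(3*z**2*cos(3*z)) dz by parts with u = z**2, dv = (3*cos(3*z)) dz, so v = sin(3*z): now z**2*sin(3*z) + ∫(-2*z*sin(3*z)) dz.
Step 2. Integrate ∫(-2*z*sin(3*z)) dz by parts with u = z, dv = (-2*sin(3*z)) dz, so v = 2*cos(3*z)/3: now z**2*sin(3*z) + 2*z*cos(3*z)/3 + ∫(-2*cos(3*z)/3) dz.
Step 3. Evaluate the standard form: now z**2*sin(3*z) + 2*z*cos(3*z)/3 - 2*sin(3*z)/9.
Answer: z**2*sin(3*z) + 2*z*cos(3*z)/3 - 2*sin(3*z)/9.


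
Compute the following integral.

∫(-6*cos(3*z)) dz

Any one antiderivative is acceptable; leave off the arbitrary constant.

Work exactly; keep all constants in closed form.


Answer: -2*sin(3*z).


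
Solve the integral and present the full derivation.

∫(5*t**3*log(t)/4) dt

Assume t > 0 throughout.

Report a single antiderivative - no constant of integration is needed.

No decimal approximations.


Step 1. Integrate ∫(5*t**3*log(t)/4) dt by parts with u = log(t), dv = (5*t**3/4) dt, so v = 5*t**4/16 [assuming t > 0]: now 5*t**4*log(t)/16 + ∫(-5*t**3/16) dt.
Step 2. Evaluate the standard form: now 5*t**4*log(t)/16 - 5*t**4/64.
Answer: 5*t**4*log(t)/16 - 5*t**4/64.


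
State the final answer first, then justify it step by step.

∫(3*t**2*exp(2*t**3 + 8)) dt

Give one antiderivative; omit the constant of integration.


The answer is exp(2*t**3 + 8)/2.
Step 1. Substitute u = t**3 + 4, turning ∫(3*t**2*exp(2*t**3 + 8)) dt into ∫(exp(2*u)) du: now ∫(exp(2*u)) du.
Step 2. Evaluate the standard form: now exp(2*u)/2.
Step 3. Substitute back u = t**3 + 4: now exp(2*t**3 + 8)/2.
Answer: exp(2*t**3 + 8)/2.


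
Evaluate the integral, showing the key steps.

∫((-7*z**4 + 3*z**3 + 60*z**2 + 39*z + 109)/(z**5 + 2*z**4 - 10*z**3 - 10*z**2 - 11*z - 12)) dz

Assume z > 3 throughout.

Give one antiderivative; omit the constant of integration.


Step 1. Decompose ∫((-7*z**4 + 3*z**3 + 60*z**2 + 39*z + 109)/(z**5 + 2*z**4 - 10*z**3 - 10*z**2 - 11*z - 12)) dz by partial fractions, (-7*z**4 + 3*z**3 + 60*z**2 + 39*z + 109)/(z**5 + 2*z**4 - 10*z**3 - 10*z**2 - 11*z - 12) = -3/(z**2 + 1) - 3/(z + 4) - 5/(z + 1) + 1/(z - 3): now ∫(1/(z - 3)) dz + ∫(-5/(z + 1)) dz + ∫(-3/(z + 4)) dz + ∫(-3/(z**2 + 1)) dz.
Step 2. Evaluate the standard form [assuming z > 3]: now log(z - 3) + ∫(-5/(z + 1)) dz + ∫(-3/(z + 4)) dz + ∫(-3/(z**2 + 1)) dz.
Step 3. Evaluate the standard form [assuming z > -4]: now log(z - 3) - 3*log(z + 4) + ∫(-5/(z + 1)) dz + ∫(-3/(z**2 + 1)) dz.
Step 4. Evaluate the standard form [assuming z > -1]: now log(z - 3) - 5*log(z + 1) - 3*log(z + 4) + ∫(-3/(z**2 + 1)) dz.
Step 5. Evaluate the standard form: now log(z - 3) - 5*log(z + 1) - 3*log(z + 4) - 3*atan(z).
Answer: log(z - 3) - 5*log(z + 1) - 3*log(z + 4) - 3*atan(z).


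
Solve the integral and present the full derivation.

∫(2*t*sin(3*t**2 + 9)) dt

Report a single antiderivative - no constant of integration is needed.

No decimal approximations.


Step 1. Substitute u = t**2 + 3, turning ∫(2*t*sin(3*t**2 + 9)) dt into ∫(sin(3*u)) du: now ∫(sin(3*u)) du.
Step 2. Evaluate the standard form: now -cos(3*u)/3.
Step 3. Substitute back u = t**2 + 3: now -cos(3*t**2 + 9)/3.
Answer: -cos(3*t**2 + 9)/3.


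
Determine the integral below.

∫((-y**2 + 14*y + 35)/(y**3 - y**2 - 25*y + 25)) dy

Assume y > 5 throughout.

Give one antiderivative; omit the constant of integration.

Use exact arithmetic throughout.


Answer: 2*log(y - 5) - 2*log(y - 1) - log(y + 5).


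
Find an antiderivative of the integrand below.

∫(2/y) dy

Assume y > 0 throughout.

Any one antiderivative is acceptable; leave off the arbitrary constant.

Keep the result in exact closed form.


Answer: 2*log(y).


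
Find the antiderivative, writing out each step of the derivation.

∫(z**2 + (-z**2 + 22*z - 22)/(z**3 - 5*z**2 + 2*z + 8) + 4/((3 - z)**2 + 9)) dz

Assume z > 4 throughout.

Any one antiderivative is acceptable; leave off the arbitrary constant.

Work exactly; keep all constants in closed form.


Step 1. Rewrite: now ∫(z**2) dz + ∫((-z**2 + 22*z - 22)/(z**3 - 5*z**2 + 2*z + 8)) dz + ∫(4/((3 - z)**2 + 9)) dz.
Step 2. Decompose ∫((-z**2 + 22*z - 22)/(z**3 - 5*z**2 + 2*z + 8)) dz by partial fractions, (-z**2 + 22*z - 22)/(z**3 - 5*z**2 + 2*z + 8) = -3/(z + 1) - 3/(z - 2) + 5/(z - 4): now ∫(z**2) dz + ∫(5/(z - 4)) dz + ∫(-3/(z - 2)) dz + ∫(-3/(z + 1)) dz + ∫(4/((3 - z)**2 + 9)) dz.
Step 3. Evaluate the standard form [assuming z > -1]: now -3*log(z + 1) + ∫(z**2) dz + ∫(5/(z - 4)) dz + ∫(-3/(z - 2)) dz + ∫(4/((3 - z)**2 + 9)) dz.
Step 4. Evaluate the standard form [assuming z > 2]: now -3*log(z - 2) - 3*log(z + 1) + ∫(z**2) dz + ∫(5/(z - 4)) dz + ∫(4/((3 - z)**2 + 9)) dz.
Step 5. Evaluate the standard form [assuming z > 4]: now 5*log(z - 4) - 3*log(z - 2) - 3*log(z + 1) + ∫(z**2) dz + ∫(4/((3 - z)**2 + 9)) dz.
Step 6. Substitute u = 3 - z, turning ∫(4/((3 - z)**2 + 9)) dz into ∫(-4/(u**2 + 9)) du: now 5*log(z - 4) - 3*log(z - 2) - 3*log(z + 1) + ∫(z**2) dz + ∫(-4/(u**2 + 9)) du.
Step 7. Evaluate the standard form: now 5*log(z - 4) - 3*log(z - 2) - 3*log(z + 1) - 4*atan(u/3)/3 + ∫(z**2) dz.
Step 8. Substitute back u = 3 - z: now 5*log(z - 4) - 3*log(z - 2) - 3*log(z + 1) + 4*atan(z/3 - 1)/3 + ∫(z**2) dz.
Step 9. Evaluate the standard form: now z**3/3 + 5*log(z - 4) - 3*log(z - 2) - 3*log(z + 1) + 4*atan(z/3 - 1)/3.
Answer: z**3/3 + 5*log(z - 4) - 3*log(z - 2) - 3*log(z + 1) + 4*atan(z/3 - 1)/3.


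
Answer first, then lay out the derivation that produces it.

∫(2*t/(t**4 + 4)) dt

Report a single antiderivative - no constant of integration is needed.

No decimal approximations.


The answer is atan(t**2/2)/2.
Step 1. Substitute u = t**2, turning ∫(2*t/(t**4 + 4)) dt into ∫(1/(u**2 + 4)) du: now ∫(1/(u**2 + 4)) du.
Step 2. Evaluate the standard form: now atan(u/2)/2.
Step 3. Substitute back u = t**2: now atan(t**2/2)/2.
Answer: atan(t**2/2)/2.


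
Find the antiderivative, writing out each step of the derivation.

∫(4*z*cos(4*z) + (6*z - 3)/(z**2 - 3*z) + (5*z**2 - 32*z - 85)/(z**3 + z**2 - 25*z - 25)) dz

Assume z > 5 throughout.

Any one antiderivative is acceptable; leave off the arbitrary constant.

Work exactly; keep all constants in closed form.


Step 1. Rewrite: now ∫(4*z*cos(4*z)) dz + ∫((6*z - 3)/(z**2 - 3*z)) dz + ∫((5*z**2 - 32*z - 85)/(z**3 + z**2 - 25*z - 25)) dz.
Step 2. Integrate ∫(4*z*cos(4*z)) dz by parts with u = z, dv = (4*cos(4*z)) dz, so v = sin(4*z): now z*sin(4*z) + ∫((6*z - 3)/(z**2 - 3*z)) dz + ∫((5*z**2 - 32*z - 85)/(z**3 + z**2 - 25*z - 25)) dz + ∫(-sin(4*z)) dz.
Step 3. Evaluate the standard form: now z*sin(4*z) + cos(4*z)/4 + ∫((6*z - 3)/(z**2 - 3*z)) dz + ∫((5*z**2 - 32*z - 85)/(z**3 + z**2 - 25*z - 25)) dz.
Step 4. Decompose ∫((6*z - 3)/(z**2 - 3*z)) dz by partial fractions, (6*z - 3)/(z**2 - 3*z) = 5/(z - 3) + 1/z: now z*sin(4*z) + cos(4*z)/4 + ∫(1/z) dz + ∫((5*z**2 - 32*z - 85)/(z**3 + z**2 - 25*z - 25)) dz + ∫(5/(z - 3)) dz.
Step 5. Evaluate the standard form [assuming z > 3]: now z*sin(4*z) + 5*log(z - 3) + cos(4*z)/4 + ∫(1/z) dz + ∫((5*z**2 - 32*z - 85)/(z**3 + z**2 - 25*z - 25)) dz.
Step 6. Evaluate the standard form [assuming z > 0]: now z*sin(4*z) + log(z) + 5*log(z - 3) + cos(4*z)/4 + ∫((5*z**2 - 32*z - 85)/(z**3 + z**2 - 25*z - 25)) dz.
Step 7. Decompose ∫((5*z**2 - 32*z - 85)/(z**3 + z**2 - 25*z - 25)) dz by partial fractions, (5*z**2 - 32*z - 85)/(z**3 + z**2 - 25*z - 25) = 5/(z + 5) + 2/(z + 1) - 2/(z - 5): now z*sin(4*z) + log(z) + 5*log(z - 3) + cos(4*z)/4 + ∫(-2/(z - 5)) dz + ∫(2/(z + 1)) dz + ∫(5/(z + 5)) dz.
Step 8. Evaluate the standard form [assuming z > -5]: now z*sin(4*z) + log(z) + 5*log(z - 3) + 5*log(z + 5) + cos(4*z)/4 + ∫(-2/(z - 5)) dz + ∫(2/(z + 1)) dz.
Step 9. Evaluate the standard form [assuming z > -1]: now z*sin(4*z) + log(z) + 5*log(z - 3) + 2*log(z + 1) + 5*log(z + 5) + cos(4*z)/4 + ∫(-2/(z - 5)) dz.
Step 10. Evaluate the standard form [assuming z > 5]: now z*sin(4*z) + log(z) - 2*log(z - 5) + 5*log(z - 3) + 2*log(z + 1) + 5*log(z + 5) + cos(4*z)/4.
Answer: z*sin(4*z) + log(z) - 2*log(z - 5) + 5*log(z - 3) + 2*log(z + 1) + 5*log(z + 5) + cos(4*z)/4.


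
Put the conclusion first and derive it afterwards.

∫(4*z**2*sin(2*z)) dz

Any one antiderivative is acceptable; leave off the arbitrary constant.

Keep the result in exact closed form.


The answer is -2*z**2*cos(2*z) + 2*z*sin(2*z) + cos(2*z).
Step 1. Integrate ∫(4*z**2*sin(2*z)) dz by parts with u = z**2, dv = (4*sin(2*z)) dz, so v = -2*cos(2*z): now -2*z**2*cos(2*z) + ∫(4*z*cos(2*z)) dz.
Step 2. Integrate ∫(4*z*cos(2*z)) dz by parts with u = z, dv = (4*cos(2*z)) dz, so v = 2*sin(2*z): now -2*z**2*cos(2*z) + 2*z*sin(2*z) + ∫(-2*sin(2*z)) dz.
Step 3. Evaluate the standard form: now -2*z**2*cos(2*z) + 2*z*sin(2*z) + cos(2*z).
Answer: -2*z**2*cos(2*z) + 2*z*sin(2*z) + cos(2*z).


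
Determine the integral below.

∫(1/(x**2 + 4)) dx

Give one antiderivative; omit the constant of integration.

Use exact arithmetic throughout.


Answer: atan(x/2)/2.


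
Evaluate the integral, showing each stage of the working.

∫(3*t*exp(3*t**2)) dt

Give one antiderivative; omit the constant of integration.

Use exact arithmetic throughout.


Step 1. Substitute u = t**2, turning ∫(3*t*exp(3*t**2)) dt into ∫(3*exp(3*u)/2) du: now ∫(3*exp(3*u)/2) du.
Step 2. Evaluate the standard form: now exp(3*u)/2.
Step 3. Substitute back u = t**2: now exp(3*t**2)/2.
Answer: exp(3*t**2)/2.


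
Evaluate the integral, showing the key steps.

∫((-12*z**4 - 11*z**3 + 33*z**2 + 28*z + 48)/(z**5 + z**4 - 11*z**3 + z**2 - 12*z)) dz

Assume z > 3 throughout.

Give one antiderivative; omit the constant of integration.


Step 1. Decompose ∫((-12*z**4 - 11*z**3 + 33*z**2 + 28*z + 48)/(z**5 + z**4 - 11*z**3 + z**2 - 12*z)) dz by partial fractions, (-12*z**4 - 11*z**3 + 33*z**2 + 28*z + 48)/(z**5 + z**4 - 11*z**3 + z**2 - 12*z) = -3/(z**2 + 1) - 4/(z + 4) - 4/(z - 3) - 4/z: now ∫(-4/z) dz + ∫(-4/(z - 3)) dz + ∫(-4/(z + 4)) dz + ∫(-3/(z**2 + 1)) dz.
Step 2. Evaluate the standard form [assuming z > 3]: now -4*log(z - 3) + ∫(-4/z) dz + ∫(-4/(z + 4)) dz + ∫(-3/(z**2 + 1)) dz.
Step 3. Evaluate the standard form [assuming z > -4]: now -4*log(z - 3) - 4*log(z + 4) + ∫(-4/z) dz + ∫(-3/(z**2 + 1)) dz.
Step 4. Evaluate the standard form [assuming z > 0]: now -4*log(z) - 4*log(z - 3) - 4*log(z + 4) + ∫(-3/(z**2 + 1)) dz.
Step 5. Evaluate the standard form: now -4*log(z) - 4*log(z - 3) - 4*log(z + 4) - 3*atan(z).
Answer: -4*log(z) - 4*log(z - 3) - 4*log(z + 4) - 3*atan(z).


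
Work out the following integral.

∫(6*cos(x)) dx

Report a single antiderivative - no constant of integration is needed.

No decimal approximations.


Answer: 6*sin(x).


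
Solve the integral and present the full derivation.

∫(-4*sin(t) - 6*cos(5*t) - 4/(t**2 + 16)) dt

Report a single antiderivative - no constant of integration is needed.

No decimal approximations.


Step 1. Rewrite: now ∫(-4/(t**2 + 16)) dt + ∫(-4*sin(t)) dt + ∫(-6*cos(5*t)) dt.
Step 2. Evaluate the standard form: now -6*sin(5*t)/5 + ∫(-4/(t**2 + 16)) dt + ∫(-4*sin(t)) dt.
Step 3. Evaluate the standard form: now -6*sin(5*t)/5 - atan(t/4) + ∫(-4*sin(t)) dt.
Step 4. Evaluate the standard form: now -6*sin(5*t)/5 + 4*cos(t) - atan(t/4).
Answer: -6*sin(5*t)/5 + 4*cos(t) - atan(t/4).


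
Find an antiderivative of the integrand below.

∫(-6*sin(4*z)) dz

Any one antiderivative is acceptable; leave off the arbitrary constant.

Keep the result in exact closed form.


Answer: 3*cos(4*z)/2.


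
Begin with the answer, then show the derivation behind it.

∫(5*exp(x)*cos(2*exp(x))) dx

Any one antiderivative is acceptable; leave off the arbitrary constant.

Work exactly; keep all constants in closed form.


The answer is 5*sin(2*exp(x))/2.
Step 1. Substitute u = exp(x), turning ∫(5*exp(x)*cos(2*exp(x))) dx into ∫(5*cos(2*u)) du: now ∫(5*cos(2*u)) du.
Step 2. Evaluate the standard form: now 5*sin(2*u)/2.
Step 3. Substitute back u = exp(x): now 5*sin(2*exp(x))/2.
Answer: 5*sin(2*exp(x))/2.


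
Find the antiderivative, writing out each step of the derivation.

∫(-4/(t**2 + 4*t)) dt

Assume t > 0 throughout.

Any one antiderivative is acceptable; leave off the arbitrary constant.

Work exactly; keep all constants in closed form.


Step 1. Decompose ∫(-4/(t**2 + 4*t)) dt by partial fractions, -4/(t**2 + 4*t) = 1/(t + 4) - 1/t: now ∫(-1/t) dt + ∫(1/(t + 4)) dt.
Step 2. Evaluate the standard form [assuming t > 0]: now -log(t) + ∫(1/(t + 4)) dt.
Step 3. Evaluate the standard form [assuming t > -4]: now -log(t) + log(t + 4).
Answer: -log(t) + log(t + 4).


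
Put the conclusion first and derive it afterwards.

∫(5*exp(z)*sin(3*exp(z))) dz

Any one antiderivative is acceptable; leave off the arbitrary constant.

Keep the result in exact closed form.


The answer is -5*cos(3*exp(z))/3.
Step 1. Substitute u = exp(z), turning ∫(5*exp(z)*sin(3*exp(z))) dz into ∫(5*sin(3*u)) du: now ∫(5*sin(3*u)) du.
Step 2. Evaluate the standard form: now -5*cos(3*u)/3.
Step 3. Substitute back u = exp(z): now -5*cos(3*exp(z))/3.
Answer: -5*cos(3*exp(z))/3.


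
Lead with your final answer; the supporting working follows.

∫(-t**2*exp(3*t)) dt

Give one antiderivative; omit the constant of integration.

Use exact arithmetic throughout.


The answer is -t**2*exp(3*t)/3 + 2*t*exp(3*t)/9 - 2*exp(3*t)/27.
Step 1. Integrate ∫(-t**2*exp(3*t)) dt by parts with u = t**2, dv = (-exp(3*t)) dt, so v = -exp(3*t)/3: now -t**2*exp(3*t)/3 + ∫(2*t*exp(3*t)/3) dt.
Step 2. Integrate ∫(2*t*exp(3*t)/3) dt by parts with u = t, dv = (2*exp(3*t)/3) dt, so v = 2*exp(3*t)/9: now -t**2*exp(3*t)/3 + 2*t*exp(3*t)/9 + ∫(-2*exp(3*t)/9) dt.
Step 3. Evaluate the standard form: now -t**2*exp(3*t)/3 + 2*t*exp(3*t)/9 - 2*exp(3*t)/27.
Answer: -t**2*exp(3*t)/3 + 2*t*exp(3*t)/9 - 2*exp(3*t)/27.


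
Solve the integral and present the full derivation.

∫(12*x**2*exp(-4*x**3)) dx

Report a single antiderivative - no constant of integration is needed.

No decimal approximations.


Step 1. Substitute u = x**3, turning ∫(12*x**2*exp(-4*x**3)) dx into ∫(4*exp(-4*u)) du: now ∫(4*exp(-4*u)) du.
Step 2. Evaluate the standard form: now -exp(-4*u).
Step 3. Substitute back u = x**3: now -exp(-4*x**3).
Answer: -exp(-4*x**3).


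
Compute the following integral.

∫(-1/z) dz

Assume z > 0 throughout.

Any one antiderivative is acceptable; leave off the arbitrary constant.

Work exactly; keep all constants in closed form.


Answer: -log(z).


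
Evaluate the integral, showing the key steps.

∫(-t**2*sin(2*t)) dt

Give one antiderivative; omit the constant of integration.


Step 1. Integrate ∫(-t**2*sin(2*t)) dt by parts with u = t**2, dv = (-sin(2*t)) dt, so v = cos(2*t)/2: now t**2*cos(2*t)/2 + ∫(-t*cos(2*t)) dt.
Step 2. Integrate ∫(-t*cos(2*t)) dt by parts with u = t, dv = (-cos(2*t)) dt, so v = -sin(2*t)/2: now t**2*cos(2*t)/2 - t*sin(2*t)/2 + ∫(sin(2*t)/2) dt.
Step 3. Evaluate the standard form: now t**2*cos(2*t)/2 - t*sin(2*t)/2 - cos(2*t)/4.
Answer: t**2*cos(2*t)/2 - t*sin(2*t)/2 - cos(2*t)/4.


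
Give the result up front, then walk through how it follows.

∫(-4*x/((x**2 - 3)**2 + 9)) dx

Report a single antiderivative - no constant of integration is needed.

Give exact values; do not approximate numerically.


The answer is -2*atan(x**2/3 - 1)/3.
Step 1. Substitute u = x**2 - 3, turning ∫(-4*x/((x**2 - 3)**2 + 9)) dx into ∫(-2/(u**2 + 9)) du: now ∫(-2/(u**2 + 9)) du.
Step 2. Evaluate the standard form: now -2*atan(u/3)/3.
Step 3. Substitute back u = x**2 - 3: now -2*atan(x**2/3 - 1)/3.
Answer: -2*atan(x**2/3 - 1)/3.


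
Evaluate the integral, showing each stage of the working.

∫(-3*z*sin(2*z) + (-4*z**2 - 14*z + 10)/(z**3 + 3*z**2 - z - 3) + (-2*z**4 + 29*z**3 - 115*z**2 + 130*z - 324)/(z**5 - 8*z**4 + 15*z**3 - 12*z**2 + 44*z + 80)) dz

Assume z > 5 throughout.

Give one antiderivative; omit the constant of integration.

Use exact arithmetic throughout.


Step 1. Rewrite: now ∫(-3*z*sin(2*z)) dz + ∫((-4*z**2 - 14*z + 10)/(z**3 + 3*z**2 - z - 3)) dz + ∫((-2*z**4 + 29*z**3 - 115*z**2 + 130*z - 324)/(z**5 - 8*z**4 + 15*z**3 - 12*z**2 + 44*z + 80)) dz.
Step 2. Decompose ∫((-2*z**4 + 29*z**3 - 115*z**2 + 130*z - 324)/(z**5 - 8*z**4 + 15*z**3 - 12*z**2 + 44*z + 80)) dz by partial fractions, (-2*z**4 + 29*z**3 - 115*z**2 + 130*z - 324)/(z**5 - 8*z**4 + 15*z**3 - 12*z**2 + 44*z + 80) = 2/(z**2 + 4) - 4/(z + 1) + 3/(z - 4) - 1/(z - 5): now ∫(-3*z*sin(2*z)) dz + ∫((-4*z**2 - 14*z + 10)/(z**3 + 3*z**2 - z - 3)) dz + ∫(-1/(z - 5)) dz + ∫(3/(z - 4)) dz + ∫(-4/(z + 1)) dz + ∫(2/(z**2 + 4)) dz.
Step 3. Evaluate the standard form [assuming z > 5]: now -log(z - 5) + ∫(-3*z*sin(2*z)) dz + ∫((-4*z**2 - 14*z + 10)/(z**3 + 3*z**2 - z - 3)) dz + ∫(3/(z - 4)) dz + ∫(-4/(z + 1)) dz + ∫(2/(z**2 + 4)) dz.
Step 4. Evaluate the standard form [assuming z > -1]: now -log(z - 5) - 4*log(z + 1) + ∫(-3*z*sin(2*z)) dz + ∫((-4*z**2 - 14*z + 10)/(z**3 + 3*z**2 - z - 3)) dz + ∫(3/(z - 4)) dz + ∫(2/(z**2 + 4)) dz.
Step 5. Evaluate the standard form [assuming z > 4]: now -log(z - 5) + 3*log(z - 4) - 4*log(z + 1) + ∫(-3*z*sin(2*z)) dz + ∫((-4*z**2 - 14*z + 10)/(z**3 + 3*z**2 - z - 3)) dz + ∫(2/(z**2 + 4)) dz.
Step 6. Evaluate the standard form: now -log(z - 5) + 3*log(z - 4) - 4*log(z + 1) + atan(z/2) + ∫(-3*z*sin(2*z)) dz + ∫((-4*z**2 - 14*z + 10)/(z**3 + 3*z**2 - z - 3)) dz.
Step 7. Decompose ∫((-4*z**2 - 14*z + 10)/(z**3 + 3*z**2 - z - 3)) dz by partial fractions, (-4*z**2 - 14*z + 10)/(z**3 + 3*z**2 - z - 3) = 2/(z + 3) - 5/(z + 1) - 1/(z - 1): now -log(z - 5) + 3*log(z - 4) - 4*log(z + 1) + atan(z/2) + ∫(-3*z*sin(2*z)) dz + ∫(-1/(z - 1)) dz + ∫(-5/(z + 1)) dz + ∫(2/(z + 3)) dz.
Step 8. Evaluate the standard form [assuming z > -3]: now -log(z - 5) + 3*log(z - 4) - 4*log(z + 1) + 2*log(z + 3) + atan(z/2) + ∫(-3*z*sin(2*z)) dz + ∫(-1/(z - 1)) dz + ∫(-5/(z + 1)) dz.
Step 9. Evaluate the standard form [assuming z > 1]: now -log(z - 5) + 3*log(z - 4) - log(z - 1) - 4*log(z + 1) + 2*log(z + 3) + atan(z/2) + ∫(-3*z*sin(2*z)) dz + ∫(-5/(z + 1)) dz.
Step 10. Evaluate the standard form [assuming z > -1]: now -log(z - 5) + 3*log(z - 4) - log(z - 1) - 9*log(z + 1) + 2*log(z + 3) + atan(z/2) + ∫(-3*z*sin(2*z)) dz.
Step 11. Integrate ∫(-3*z*sin(2*z)) dz by parts with u = z, dv = (-3*sin(2*z)) dz, so v = 3*cos(2*z)/2: now 3*z*cos(2*z)/2 - log(z - 5) + 3*log(z - 4) - log(z - 1) - 9*log(z + 1) + 2*log(z + 3) + atan(z/2) + ∫(-3*cos(2*z)/2) dz.
Step 12. Evaluate the standard form: now 3*z*cos(2*z)/2 - log(z - 5) + 3*log(z - 4) - log(z - 1) - 9*log(z + 1) + 2*log(z + 3) - 3*sin(2*z)/4 + atan(z/2).
Answer: 3*z*cos(2*z)/2 - log(z - 5) + 3*log(z - 4) - log(z - 1) - 9*log(z + 1) + 2*log(z + 3) - 3*sin(2*z)/4 + atan(z/2).


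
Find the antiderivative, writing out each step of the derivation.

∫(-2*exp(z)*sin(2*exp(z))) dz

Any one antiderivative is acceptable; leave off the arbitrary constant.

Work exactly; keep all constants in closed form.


Step 1. Substitute u = exp(z), turning ∫(-2*exp(z)*sin(2*exp(z))) dz into ∫(-2*sin(2*u)) du: now ∫(-2*sin(2*u)) du.
Step 2. Evaluate the standard form: now cos(2*u).
Step 3. Substitute back u = exp(z): now cos(2*exp(z)).
Answer: cos(2*exp(z)).


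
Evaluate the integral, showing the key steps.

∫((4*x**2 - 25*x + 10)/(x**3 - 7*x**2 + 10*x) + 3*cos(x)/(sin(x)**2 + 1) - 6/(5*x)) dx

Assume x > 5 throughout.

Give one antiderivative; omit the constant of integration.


Step 1. Rewrite: now ∫(-6/(5*x)) dx + ∫(3*cos(x)/(sin(x)**2 + 1)) dx + ∫((4*x**2 - 25*x + 10)/(x**3 - 7*x**2 + 10*x)) dx.
Step 2. Decompose ∫((4*x**2 - 25*x + 10)/(x**3 - 7*x**2 + 10*x)) dx by partial fractions, (4*x**2 - 25*x + 10)/(x**3 - 7*x**2 + 10*x) = 4/(x - 2) - 1/(x - 5) + 1/x: now ∫(-6/(5*x)) dx + ∫(1/x) dx + ∫(3*cos(x)/(sin(x)**2 + 1)) dx + ∫(-1/(x - 5)) dx + ∫(4/(x - 2)) dx.
Step 3. Evaluate the standard form [assuming x > 0]: now log(x) + ∫(-6/(5*x)) dx + ∫(3*cos(x)/(sin(x)**2 + 1)) dx + ∫(-1/(x - 5)) dx + ∫(4/(x - 2)) dx.
Step 4. Evaluate the standard form [assuming x > 2]: now log(x) + 4*log(x - 2) + ∫(-6/(5*x)) dx + ∫(3*cos(x)/(sin(x)**2 + 1)) dx + ∫(-1/(x - 5)) dx.
Step 5. Evaluate the standard form [assuming x > 5]: now log(x) - log(x - 5) + 4*log(x - 2) + ∫(-6/(5*x)) dx + ∫(3*cos(x)/(sin(x)**2 + 1)) dx.
Step 6. Substitute u = sin(x), turning ∫(3*cos(x)/(sin(x)**2 + 1)) dx into ∫(3/(u**2 + 1)) du: now log(x) - log(x - 5) + 4*log(x - 2) + ∫(-6/(5*x)) dx + ∫(3/(u**2 + 1)) du.
Step 7. Evaluate the standard form: now log(x) - log(x - 5) + 4*log(x - 2) + 3*atan(u) + ∫(-6/(5*x)) dx.
Step 8. Substitute back u = sin(x): now log(x) - log(x - 5) + 4*log(x - 2) + 3*atan(sin(x)) + ∫(-6/(5*x)) dx.
Step 9. Evaluate the standard form [assuming x > 0]: now -log(x)/5 - log(x - 5) + 4*log(x - 2) + 3*atan(sin(x)).
Answer: -log(x)/5 - log(x - 5) + 4*log(x - 2) + 3*atan(sin(x)).


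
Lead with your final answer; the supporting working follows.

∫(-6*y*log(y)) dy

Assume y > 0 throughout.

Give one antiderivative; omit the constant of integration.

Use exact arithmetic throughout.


The answer is -3*y**2*log(y) + 3*y**2/2.
Step 1. Integrate ∫(-6*y*log(y)) dy by parts with u = log(y), dv = (-6*y) dy, so v = -3*y**2 [assuming y > 0]: now -3*y**2*log(y) + ∫(3*y) dy.
Step 2. Evaluate the standard form: now -3*y**2*log(y) + 3*y**2/2.
Answer: -3*y**2*log(y) + 3*y**2/2.


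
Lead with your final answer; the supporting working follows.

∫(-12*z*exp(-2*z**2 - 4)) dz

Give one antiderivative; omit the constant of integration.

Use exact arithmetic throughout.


The answer is 3*exp(-2*z**2 - 4).
Step 1. Substitute u = z**2 + 2, turning ∫(-12*z*exp(-2*z**2 - 4)) dz into ∫(-6*exp(-2*u)) du: now ∫(-6*exp(-2*u)) du.
Step 2. Evaluate the standard form: now 3*exp(-2*u).
Step 3. Substitute back u = z**2 + 2: now 3*exp(-2*z**2 - 4).
Answer: 3*exp(-2*z**2 - 4).


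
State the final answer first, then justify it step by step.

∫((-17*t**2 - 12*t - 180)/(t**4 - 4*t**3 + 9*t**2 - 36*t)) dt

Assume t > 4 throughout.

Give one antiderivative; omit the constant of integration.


The answer is 5*log(t) - 5*log(t - 4) + atan(t/3).
Step 1. Decompose ∫((-17*t**2 - 12*t - 180)/(t**4 - 4*t**3 + 9*t**2 - 36*t)) dt by partial fractions, (-17*t**2 - 12*t - 180)/(t**4 - 4*t**3 + 9*t**2 - 36*t) = 3/(t**2 + 9) - 5/(t - 4) + 5/t: now ∫(5/t) dt + ∫(-5/(t - 4)) dt + ∫(3/(t**2 + 9)) dt.
Step 2. Evaluate the standard form [assuming t > 4]: now -5*log(t - 4) + ∫(5/t) dt + ∫(3/(t**2 + 9)) dt.
Step 3. Evaluate the standard form [assuming t > 0]: now 5*log(t) - 5*log(t - 4) + ∫(3/(t**2 + 9)) dt.
Step 4. Evaluate the standard form: now 5*log(t) - 5*log(t - 4) + atan(t/3).
Answer: 5*log(t) - 5*log(t - 4) + atan(t/3).


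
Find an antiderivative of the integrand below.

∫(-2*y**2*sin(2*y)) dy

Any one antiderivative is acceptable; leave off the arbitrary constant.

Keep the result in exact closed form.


Answer: y**2*cos(2*y) - y*sin(2*y) - cos(2*y)/2.


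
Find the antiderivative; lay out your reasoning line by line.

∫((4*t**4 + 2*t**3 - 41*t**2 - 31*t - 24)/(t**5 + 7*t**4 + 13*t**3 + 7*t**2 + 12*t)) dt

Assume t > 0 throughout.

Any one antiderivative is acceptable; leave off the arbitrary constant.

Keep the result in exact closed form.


Step 1. Decompose ∫((4*t**4 + 2*t**3 - 41*t**2 - 31*t - 24)/(t**5 + 7*t**4 + 13*t**3 + 7*t**2 + 12*t)) dt by partial fractions, (4*t**4 + 2*t**3 - 41*t**2 - 31*t - 24)/(t**5 + 7*t**4 + 13*t**3 + 7*t**2 + 12*t) = -3/(t**2 + 1) + 5/(t + 4) + 1/(t + 3) - 2/t: now ∫(-2/t) dt + ∫(1/(t + 3)) dt + ∫(5/(t + 4)) dt + ∫(-3/(t**2 + 1)) dt.
Step 2. Evaluate the standard form [assuming t > -4]: now 5*log(t + 4) + ∫(-2/t) dt + ∫(1/(t + 3)) dt + ∫(-3/(t**2 + 1)) dt.
Step 3. Evaluate the standard form [assuming t > 0]: now -2*log(t) + 5*log(t + 4) + ∫(1/(t + 3)) dt + ∫(-3/(t**2 + 1)) dt.
Step 4. Evaluate the standard form [assuming t > -3]: now -2*log(t) + log(t + 3) + 5*log(t + 4) + ∫(-3/(t**2 + 1)) dt.
Step 5. Evaluate the standard form: now -2*log(t) + log(t + 3) + 5*log(t + 4) - 3*atan(t).
Answer: -2*log(t) + log(t + 3) + 5*log(t + 4) - 3*atan(t).


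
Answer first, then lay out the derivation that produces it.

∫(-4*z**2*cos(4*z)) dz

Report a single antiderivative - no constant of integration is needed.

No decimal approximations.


The answer is -z**2*sin(4*z) - z*cos(4*z)/2 + sin(4*z)/8.
Step 1. Integrate ∫(-4*z**2*cos(4*z)) dz by parts with u = z**2, dv = (-4*cos(4*z)) dz, so v = -sin(4*z): now -z**2*sin(4*z) + ∫(2*z*sin(4*z)) dz.
Step 2. Integrate ∫(2*z*sin(4*z)) dz by parts with u = z, dv = (2*sin(4*z)) dz, so v = -cos(4*z)/2: now -z**2*sin(4*z) - z*cos(4*z)/2 + ∫(cos(4*z)/2) dz.
Step 3. Evaluate the standard form: now -z**2*sin(4*z) - z*cos(4*z)/2 + sin(4*z)/8.
Answer: -z**2*sin(4*z) - z*cos(4*z)/2 + sin(4*z)/8.


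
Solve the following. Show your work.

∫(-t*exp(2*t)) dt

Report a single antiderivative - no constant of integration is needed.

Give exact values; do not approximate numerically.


Step 1. Integrate ∫(-t*exp(2*t)) dt by parts with u = t, dv = (-exp(2*t)) dt, so v = -exp(2*t)/2: now -t*exp(2*t)/2 + ∫(exp(2*t)/2) dt.
Step 2. Evaluate the standard form: now -t*exp(2*t)/2 + exp(2*t)/4.
Answer: -t*exp(2*t)/2 + exp(2*t)/4.


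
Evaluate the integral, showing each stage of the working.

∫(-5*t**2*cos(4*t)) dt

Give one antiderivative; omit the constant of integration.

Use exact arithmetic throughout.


Step 1. Integrate ∫(-5*t**2*cos(4*t)) dt by parts with u = t**2, dv = (-5*cos(4*t)) dt, so v = -5*sin(4*t)/4: now -5*t**2*sin(4*t)/4 + ∫(5*t*sin(4*t)/2) dt.
Step 2. Integrate ∫(5*t*sin(4*t)/2) dt by parts with u = t, dv = (5*sin(4*t)/2) dt, so v = -5*cos(4*t)/8: now -5*t**2*sin(4*t)/4 - 5*t*cos(4*t)/8 + ∫(5*cos(4*t)/8) dt.
Step 3. Evaluate the standard form: now -5*t**2*sin(4*t)/4 - 5*t*cos(4*t)/8 + 5*sin(4*t)/32.
Answer: -5*t**2*sin(4*t)/4 - 5*t*cos(4*t)/8 + 5*sin(4*t)/32.


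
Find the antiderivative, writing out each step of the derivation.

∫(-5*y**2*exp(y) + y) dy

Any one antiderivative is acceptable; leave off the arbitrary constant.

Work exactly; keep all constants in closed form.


Step 1. Rewrite: now ∫(y) dy + ∫(-5*y**2*exp(y)) dy.
Step 2. Evaluate the standard form: now y**2/2 + ∫(-5*y**2*exp(y)) dy.
Step 3. Integrate ∫(-5*y**2*exp(y)) dy by parts with u = y**2, dv = (-5*exp(y)) dy, so v = -5*exp(y): now -5*y**2*exp(y) + y**2/2 + ∫(10*y*exp(y)) dy.
Step 4. Integrate ∫(10*y*exp(y)) dy by parts with u = y, dv = (10*exp(y)) dy, so v = 10*exp(y): now -5*y**2*exp(y) + y**2/2 + 10*y*exp(y) + ∫(-10*exp(y)) dy.
Step 5. Evaluate the standard form: now -5*y**2*exp(y) + y**2/2 + 10*y*exp(y) - 10*exp(y).
Answer: -5*y**2*exp(y) + y**2/2 + 10*y*exp(y) - 10*exp(y).


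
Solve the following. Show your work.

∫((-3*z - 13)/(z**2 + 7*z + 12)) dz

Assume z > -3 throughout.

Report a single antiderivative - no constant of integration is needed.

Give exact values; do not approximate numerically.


Step 1. Decompose ∫((-3*z - 13)/(z**2 + 7*z + 12)) dz by partial fractions, (-3*z - 13)/(z**2 + 7*z + 12) = 1/(z + 4) - 4/(z + 3): now ∫(-4/(z + 3)) dz + ∫(1/(z + 4)) dz.
Step 2. Evaluate the standard form [assuming z > -3]: now -4*log(z + 3) + ∫(1/(z + 4)) dz.
Step 3. Evaluate the standard form [assuming z > -4]: now -4*log(z + 3) + log(z + 4).
Answer: -4*log(z + 3) + log(z + 4).
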